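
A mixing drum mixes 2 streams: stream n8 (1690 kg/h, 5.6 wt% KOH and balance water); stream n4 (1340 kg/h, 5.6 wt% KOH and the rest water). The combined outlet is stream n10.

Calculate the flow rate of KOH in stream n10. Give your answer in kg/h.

169.7 kg/h

KOH out = KOH in = 1690×0.056 + 1340×0.056 = 169.68 kg/h.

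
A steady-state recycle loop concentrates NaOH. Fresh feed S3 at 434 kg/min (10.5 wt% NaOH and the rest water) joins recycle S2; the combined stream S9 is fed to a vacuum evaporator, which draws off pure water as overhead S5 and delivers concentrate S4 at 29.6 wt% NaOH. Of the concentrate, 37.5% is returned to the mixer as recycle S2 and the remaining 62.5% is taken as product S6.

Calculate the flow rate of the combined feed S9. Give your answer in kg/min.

526.4 kg/min

Overall NaOH balance (none leaves overhead): NaOH in fresh feed = NaOH in product, i.e. 434×0.105 = (1−0.375)·S4·0.296.
S4 = 45.57/(0.296×0.625) = 246.32 kg/min.
Recycle S2 = 0.375×246.32 = 92.372 kg/min.
Combined feed S9 = 434 + 92.372 = 526.37 kg/min.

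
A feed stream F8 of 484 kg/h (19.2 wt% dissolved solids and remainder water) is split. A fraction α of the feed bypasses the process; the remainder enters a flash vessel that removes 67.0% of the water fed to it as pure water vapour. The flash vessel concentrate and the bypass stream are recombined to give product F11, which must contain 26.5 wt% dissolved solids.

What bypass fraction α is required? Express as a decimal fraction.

All 484×0.192 = 92.928 kg/h of dissolved solids reaches F11, so F11 = 92.928/0.265 = 350.67 kg/h and vapour = 133.33 kg/h.
The evaporator receives (1−α)·484 of feed at 0.808 water and removes 0.670 of that water:
0.670×0.808×(1−α)×484 = 133.33
(1−α) = 133.33/262.02 = 0.5089;  α = 0.4911.

0.491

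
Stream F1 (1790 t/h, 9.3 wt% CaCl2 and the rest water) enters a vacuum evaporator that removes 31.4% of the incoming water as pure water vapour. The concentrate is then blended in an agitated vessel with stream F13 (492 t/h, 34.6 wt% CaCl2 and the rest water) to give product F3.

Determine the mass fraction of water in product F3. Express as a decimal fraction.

0.810

Vapour removed = 0.314×0.907×1790 = 509.79 t/h; concentrate = 1280.2 t/h.
water reaching the mixer = 1113.7 (from concentrate) + 492×0.654 = 1435.5 t/h.
Product flow = 1280.2 + 492 = 1772.2 t/h; water fraction = 0.810.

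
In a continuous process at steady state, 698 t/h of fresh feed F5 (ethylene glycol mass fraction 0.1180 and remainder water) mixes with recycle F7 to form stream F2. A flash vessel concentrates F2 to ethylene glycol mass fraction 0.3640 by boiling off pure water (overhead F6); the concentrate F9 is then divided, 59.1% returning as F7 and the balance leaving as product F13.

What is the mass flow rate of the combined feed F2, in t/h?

1025 t/h

Overall ethylene glycol balance (none leaves overhead): ethylene glycol in fresh feed = ethylene glycol in product, i.e. 698×0.118 = (1−0.591)·F9·0.364.
F9 = 82.364/(0.364×0.409) = 553.24 t/h.
Recycle F7 = 0.591×553.24 = 326.96 t/h.
Combined feed F2 = 698 + 326.96 = 1025 t/h.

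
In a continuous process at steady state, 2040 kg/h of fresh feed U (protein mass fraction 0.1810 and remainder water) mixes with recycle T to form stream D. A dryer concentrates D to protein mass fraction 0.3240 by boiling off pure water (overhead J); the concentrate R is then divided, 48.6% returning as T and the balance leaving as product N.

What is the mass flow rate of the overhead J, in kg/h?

900.4 kg/h

Overall protein balance (none leaves overhead): protein in fresh feed = protein in product, i.e. 2040×0.181 = (1−0.486)·R·0.324.
R = 369.24/(0.324×0.514) = 2217.2 kg/h.
Recycle T = 0.486×2217.2 = 1077.5 kg/h.
Combined feed D = 2040 + 1077.5 = 3117.5 kg/h.
Overhead J = D − R = 3117.5 − 2217.2 = 900.37 kg/h.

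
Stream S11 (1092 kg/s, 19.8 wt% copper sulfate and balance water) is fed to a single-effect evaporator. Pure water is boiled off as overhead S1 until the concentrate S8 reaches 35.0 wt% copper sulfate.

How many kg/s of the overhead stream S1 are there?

copper sulfate is conserved: 1092×0.198 = 216.22 kg/s all reports to the concentrate.
Concentrate = 216.22/(target fraction) = 617.76 kg/s.
Overhead = 1092 − 617.76 = 474.24 kg/s.

474.2 kg/s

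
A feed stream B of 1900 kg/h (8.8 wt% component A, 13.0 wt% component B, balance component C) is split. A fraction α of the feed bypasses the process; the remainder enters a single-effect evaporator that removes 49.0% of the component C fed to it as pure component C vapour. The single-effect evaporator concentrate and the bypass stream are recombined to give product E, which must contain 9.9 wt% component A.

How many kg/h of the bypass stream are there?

All 1900×0.088 = 167.2 kg/h of component A reaches E, so E = 167.2/0.099 = 1688.9 kg/h and vapour = 211.11 kg/h.
The evaporator receives (1−α)·1900 of feed at 0.782 component C and removes 0.490 of that component C:
0.490×0.782×(1−α)×1900 = 211.11
(1−α) = 211.11/728.04 = 0.2900;  α = 0.7100.
Bypass flow = 0.7100×1900 = 1349.1 kg/h.

1349 kg/h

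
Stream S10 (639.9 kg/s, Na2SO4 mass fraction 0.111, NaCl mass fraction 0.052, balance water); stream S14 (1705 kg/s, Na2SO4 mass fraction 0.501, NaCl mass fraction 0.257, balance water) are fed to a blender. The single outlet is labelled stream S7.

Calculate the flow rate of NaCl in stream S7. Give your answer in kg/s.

NaCl out = NaCl in = 639.9×0.052 + 1705×0.257 = 471.46 kg/s.

471.5 kg/s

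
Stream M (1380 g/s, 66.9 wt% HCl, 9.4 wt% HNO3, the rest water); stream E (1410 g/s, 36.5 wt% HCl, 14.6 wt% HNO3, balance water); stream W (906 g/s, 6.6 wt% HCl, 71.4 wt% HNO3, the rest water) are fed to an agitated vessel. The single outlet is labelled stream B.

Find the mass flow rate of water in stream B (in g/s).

1216 g/s

water out = water in = 1380×0.237 + 1410×0.489 + 906×0.220 = 1215.9 g/s.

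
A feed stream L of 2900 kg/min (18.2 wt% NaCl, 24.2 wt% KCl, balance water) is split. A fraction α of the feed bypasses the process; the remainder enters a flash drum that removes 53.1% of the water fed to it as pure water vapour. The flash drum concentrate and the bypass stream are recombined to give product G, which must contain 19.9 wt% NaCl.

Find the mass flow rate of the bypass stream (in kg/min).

2090 kg/min

All 2900×0.182 = 527.8 kg/min of NaCl reaches G, so G = 527.8/0.199 = 2652.3 kg/min and vapour = 247.74 kg/min.
The evaporator receives (1−α)·2900 of feed at 0.576 water and removes 0.531 of that water:
0.531×0.576×(1−α)×2900 = 247.74
(1−α) = 247.74/886.98 = 0.2793;  α = 0.7207.
Bypass flow = 0.7207×2900 = 2090 kg/min.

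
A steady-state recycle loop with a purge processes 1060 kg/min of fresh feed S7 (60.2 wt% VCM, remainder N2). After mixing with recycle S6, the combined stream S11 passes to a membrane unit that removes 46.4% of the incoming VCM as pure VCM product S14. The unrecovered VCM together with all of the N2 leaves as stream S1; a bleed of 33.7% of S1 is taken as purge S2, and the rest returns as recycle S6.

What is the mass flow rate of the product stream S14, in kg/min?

VCM in S11: m_A = 1060×0.602 + (1−0.337)·(1−0.464)·m_A, so m_A = 638.12/0.6446 = 989.9 kg/min.
Product S14 = 0.464×989.9 = 459.31 kg/min.

459.3 kg/min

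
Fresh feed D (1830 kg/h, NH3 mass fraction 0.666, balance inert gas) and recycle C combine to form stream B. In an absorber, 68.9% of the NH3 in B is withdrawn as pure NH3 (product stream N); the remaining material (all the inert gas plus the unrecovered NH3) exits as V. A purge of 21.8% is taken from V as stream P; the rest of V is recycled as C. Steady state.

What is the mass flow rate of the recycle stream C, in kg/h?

inert gas enters only via D and leaves only via the purge: 1830×0.334 = 0.218×(inert gas in V), and the absorber passes all inert gas, so inert gas in B = inert gas in V = 2803.8 kg/h.
NH3 in B: m_A = 1830×0.666 + (1−0.218)·(1−0.689)·m_A, so m_A = 1218.8/0.7568 = 1610.4 kg/h.
V = (1−0.689)×1610.4 + 2803.8 = 3304.6 kg/h.
Recycle C = (1−0.218)×3304.6 = 2584.2 kg/h.

2584 kg/h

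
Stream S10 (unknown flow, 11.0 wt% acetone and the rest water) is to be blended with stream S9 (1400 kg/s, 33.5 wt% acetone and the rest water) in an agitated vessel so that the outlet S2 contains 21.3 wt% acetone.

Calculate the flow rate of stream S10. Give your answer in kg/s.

1658 kg/s

Let S10 be the unknown flow. Total out = 1400 + S10.
acetone balance: 469 + 0.110·S10 = 0.213·(1400 + S10)
(0.110 − 0.213)·S10 = 0.213×1400 − 469 = -170.8
S10 = -170.8 / -0.103 = 1658.3 kg/s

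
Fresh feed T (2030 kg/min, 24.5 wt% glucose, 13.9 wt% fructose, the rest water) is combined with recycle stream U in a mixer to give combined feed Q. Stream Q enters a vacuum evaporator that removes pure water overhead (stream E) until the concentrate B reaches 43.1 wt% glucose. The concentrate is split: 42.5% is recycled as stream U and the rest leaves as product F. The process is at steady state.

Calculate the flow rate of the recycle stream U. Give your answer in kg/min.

852.9 kg/min

Overall glucose balance (none leaves overhead): glucose in fresh feed = glucose in product, i.e. 2030×0.245 = (1−0.425)·B·0.431.
B = 497.35/(0.431×0.575) = 2006.9 kg/min.
Recycle U = 0.425×2006.9 = 852.92 kg/min.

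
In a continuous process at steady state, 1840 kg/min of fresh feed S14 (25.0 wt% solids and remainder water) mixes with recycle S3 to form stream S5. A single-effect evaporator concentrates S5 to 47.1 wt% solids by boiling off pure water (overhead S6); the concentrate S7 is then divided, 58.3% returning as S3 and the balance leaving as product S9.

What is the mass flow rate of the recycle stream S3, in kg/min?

Overall solids balance (none leaves overhead): solids in fresh feed = solids in product, i.e. 1840×0.250 = (1−0.583)·S7·0.471.
S7 = 460/(0.471×0.417) = 2342.1 kg/min.
Recycle S3 = 0.583×2342.1 = 1365.4 kg/min.

1365 kg/min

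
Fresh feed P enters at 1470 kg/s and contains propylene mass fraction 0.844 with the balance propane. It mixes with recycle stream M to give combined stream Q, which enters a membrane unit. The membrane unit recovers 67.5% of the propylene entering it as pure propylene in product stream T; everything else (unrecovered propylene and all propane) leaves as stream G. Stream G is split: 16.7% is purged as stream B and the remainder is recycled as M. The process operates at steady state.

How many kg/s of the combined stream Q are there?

3074 kg/s

propane enters only via P and leaves only via the purge: 1470×0.156 = 0.167×(propane in G), and the membrane unit passes all propane, so propane in Q = propane in G = 1373.2 kg/s.
propylene in Q: m_A = 1470×0.844 + (1−0.167)·(1−0.675)·m_A, so m_A = 1240.7/0.7293 = 1701.3 kg/s.
Q = 1701.3 + 1373.2 = 3074.4 kg/s.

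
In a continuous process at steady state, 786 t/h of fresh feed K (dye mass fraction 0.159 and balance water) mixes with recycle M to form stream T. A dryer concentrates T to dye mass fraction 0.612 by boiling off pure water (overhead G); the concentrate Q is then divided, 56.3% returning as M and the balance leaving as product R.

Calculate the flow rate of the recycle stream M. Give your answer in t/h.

263.1 t/h

Overall dye balance (none leaves overhead): dye in fresh feed = dye in product, i.e. 786×0.159 = (1−0.563)·Q·0.612.
Q = 124.97/(0.612×0.437) = 467.29 t/h.
Recycle M = 0.563×467.29 = 263.08 t/h.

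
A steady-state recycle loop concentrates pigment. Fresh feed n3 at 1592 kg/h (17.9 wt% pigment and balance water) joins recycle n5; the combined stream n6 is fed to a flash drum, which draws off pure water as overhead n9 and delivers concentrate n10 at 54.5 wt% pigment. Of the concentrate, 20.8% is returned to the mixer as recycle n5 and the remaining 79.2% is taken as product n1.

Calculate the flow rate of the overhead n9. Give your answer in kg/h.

1069 kg/h

Overall pigment balance (none leaves overhead): pigment in fresh feed = pigment in product, i.e. 1592×0.179 = (1−0.208)·n10·0.545.
n10 = 284.97/(0.545×0.792) = 660.2 kg/h.
Recycle n5 = 0.208×660.2 = 137.32 kg/h.
Combined feed n6 = 1592 + 137.32 = 1729.3 kg/h.
Overhead n9 = n6 − n10 = 1729.3 − 660.2 = 1069.1 kg/h.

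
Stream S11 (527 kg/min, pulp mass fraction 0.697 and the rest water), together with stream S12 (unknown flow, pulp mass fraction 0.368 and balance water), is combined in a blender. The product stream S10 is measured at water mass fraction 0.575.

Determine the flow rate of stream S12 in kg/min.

2515 kg/min

Let S12 be the unknown flow. Total out = 527 + S12.
water balance: 159.68 + 0.632·S12 = 0.575·(527 + S12)
(0.632 − 0.575)·S12 = 0.575×527 − 159.68 = 143.34
S12 = 143.34 / 0.057 = 2514.8 kg/min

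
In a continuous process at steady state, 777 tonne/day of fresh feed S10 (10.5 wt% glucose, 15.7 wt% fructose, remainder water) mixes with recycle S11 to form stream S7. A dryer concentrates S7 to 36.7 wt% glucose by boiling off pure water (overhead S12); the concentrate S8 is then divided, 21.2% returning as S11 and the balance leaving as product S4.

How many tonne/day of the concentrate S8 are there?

Overall glucose balance (none leaves overhead): glucose in fresh feed = glucose in product, i.e. 777×0.105 = (1−0.212)·S8·0.367.
S8 = 81.585/(0.367×0.788) = 282.11 tonne/day.

282.1 tonne/day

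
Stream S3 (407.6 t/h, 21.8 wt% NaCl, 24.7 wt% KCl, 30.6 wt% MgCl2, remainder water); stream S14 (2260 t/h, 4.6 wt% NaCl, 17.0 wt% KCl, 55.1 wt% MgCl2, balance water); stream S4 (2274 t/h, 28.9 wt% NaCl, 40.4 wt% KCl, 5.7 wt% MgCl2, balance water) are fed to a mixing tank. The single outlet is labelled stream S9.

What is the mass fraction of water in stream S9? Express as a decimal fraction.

0.240

Total flow out = 407.6 + 2260 + 2274 = 4941.6 t/h.
water in = 407.6×0.229 + 2260×0.233 + 2274×0.250 = 1188.4 t/h.
water mass fraction in S9 = 1188.4/4941.6 = 0.240.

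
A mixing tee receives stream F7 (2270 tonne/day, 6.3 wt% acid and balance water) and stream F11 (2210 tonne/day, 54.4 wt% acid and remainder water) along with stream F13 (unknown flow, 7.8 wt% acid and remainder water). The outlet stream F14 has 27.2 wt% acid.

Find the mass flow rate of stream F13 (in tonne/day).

Let F13 be the unknown flow. Total out = 4480 + F13.
acid balance: 1345.2 + 0.078·F13 = 0.272·(4480 + F13)
(0.078 − 0.272)·F13 = 0.272×4480 − 1345.2 = -126.69
F13 = -126.69 / -0.194 = 653.04 tonne/day

653 tonne/day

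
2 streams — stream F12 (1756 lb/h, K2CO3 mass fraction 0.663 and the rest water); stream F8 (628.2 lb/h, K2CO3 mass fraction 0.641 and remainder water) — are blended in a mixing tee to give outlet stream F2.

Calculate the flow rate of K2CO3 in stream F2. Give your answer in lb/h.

K2CO3 out = K2CO3 in = 1756×0.663 + 628.2×0.641 = 1566.9 lb/h.

1567 lb/h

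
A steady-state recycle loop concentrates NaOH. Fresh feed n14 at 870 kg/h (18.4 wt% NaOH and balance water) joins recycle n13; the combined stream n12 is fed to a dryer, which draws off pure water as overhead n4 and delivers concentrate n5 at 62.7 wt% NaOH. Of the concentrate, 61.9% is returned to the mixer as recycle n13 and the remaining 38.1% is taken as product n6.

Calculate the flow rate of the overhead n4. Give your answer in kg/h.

Overall NaOH balance (none leaves overhead): NaOH in fresh feed = NaOH in product, i.e. 870×0.184 = (1−0.619)·n5·0.627.
n5 = 160.08/(0.627×0.381) = 670.11 kg/h.
Recycle n13 = 0.619×670.11 = 414.8 kg/h.
Combined feed n12 = 870 + 414.8 = 1284.8 kg/h.
Overhead n4 = n12 − n5 = 1284.8 − 670.11 = 614.69 kg/h.

614.7 kg/h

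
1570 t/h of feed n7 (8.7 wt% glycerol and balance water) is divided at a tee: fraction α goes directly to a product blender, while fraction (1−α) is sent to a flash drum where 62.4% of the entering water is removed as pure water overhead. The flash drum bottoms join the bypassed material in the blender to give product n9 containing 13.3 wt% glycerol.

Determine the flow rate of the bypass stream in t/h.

All 1570×0.087 = 136.59 t/h of glycerol reaches n9, so n9 = 136.59/0.133 = 1027 t/h and vapour = 543.01 t/h.
The evaporator receives (1−α)·1570 of feed at 0.913 water and removes 0.624 of that water:
0.624×0.913×(1−α)×1570 = 543.01
(1−α) = 543.01/894.45 = 0.6071;  α = 0.3929.
Bypass flow = 0.3929×1570 = 616.87 t/h.

616.9 t/h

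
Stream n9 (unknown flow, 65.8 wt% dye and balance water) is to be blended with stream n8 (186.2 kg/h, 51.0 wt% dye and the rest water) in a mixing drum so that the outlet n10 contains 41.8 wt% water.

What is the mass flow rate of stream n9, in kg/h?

176.4 kg/h

Let n9 be the unknown flow. Total out = 186.2 + n9.
water balance: 91.238 + 0.342·n9 = 0.418·(186.2 + n9)
(0.342 − 0.418)·n9 = 0.418×186.2 − 91.238 = -13.406
n9 = -13.406 / -0.076 = 176.4 kg/h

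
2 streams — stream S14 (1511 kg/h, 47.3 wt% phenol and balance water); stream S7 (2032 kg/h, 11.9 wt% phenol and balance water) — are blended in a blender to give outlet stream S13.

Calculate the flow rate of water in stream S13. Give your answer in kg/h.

2586 kg/h

water out = water in = 1511×0.527 + 2032×0.881 = 2586.5 kg/h.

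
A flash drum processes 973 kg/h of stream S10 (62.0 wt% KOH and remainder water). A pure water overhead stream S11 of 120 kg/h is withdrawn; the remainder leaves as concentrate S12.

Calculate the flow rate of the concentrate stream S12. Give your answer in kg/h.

Concentrate = 973 − 120 = 853 kg/h.

853 kg/h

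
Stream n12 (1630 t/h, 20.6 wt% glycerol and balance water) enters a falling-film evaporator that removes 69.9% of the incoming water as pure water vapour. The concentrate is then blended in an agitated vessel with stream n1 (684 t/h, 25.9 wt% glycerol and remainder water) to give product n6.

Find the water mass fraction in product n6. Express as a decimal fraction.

Vapour removed = 0.699×0.794×1630 = 904.66 t/h; concentrate = 725.34 t/h.
water reaching the mixer = 389.56 (from concentrate) + 684×0.741 = 896.4 t/h.
Product flow = 725.34 + 684 = 1409.3 t/h; water fraction = 0.6360.

0.6360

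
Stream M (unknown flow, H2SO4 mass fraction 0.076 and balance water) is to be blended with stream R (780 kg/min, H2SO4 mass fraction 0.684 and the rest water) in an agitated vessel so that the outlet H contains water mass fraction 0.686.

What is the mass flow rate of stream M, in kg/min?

1213 kg/min

Let M be the unknown flow. Total out = 780 + M.
water balance: 246.48 + 0.924·M = 0.686·(780 + M)
(0.924 − 0.686)·M = 0.686×780 − 246.48 = 288.6
M = 288.6 / 0.238 = 1212.6 kg/min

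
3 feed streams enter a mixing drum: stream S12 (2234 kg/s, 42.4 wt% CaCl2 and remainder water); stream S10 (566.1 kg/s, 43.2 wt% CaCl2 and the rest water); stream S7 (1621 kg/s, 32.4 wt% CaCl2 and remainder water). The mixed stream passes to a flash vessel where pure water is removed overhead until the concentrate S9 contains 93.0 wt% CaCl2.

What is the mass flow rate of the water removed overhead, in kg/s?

2575 kg/s

CaCl2 entering = 2234×0.424 + 566.1×0.432 + 1621×0.324 = 1717 kg/s.
All CaCl2 reports to S9, so S9 = 1717/0.930 = 1846.2 kg/s.
Total feed = 4421.1 kg/s; overhead = 4421.1 − 1846.2 = 2574.9 kg/s.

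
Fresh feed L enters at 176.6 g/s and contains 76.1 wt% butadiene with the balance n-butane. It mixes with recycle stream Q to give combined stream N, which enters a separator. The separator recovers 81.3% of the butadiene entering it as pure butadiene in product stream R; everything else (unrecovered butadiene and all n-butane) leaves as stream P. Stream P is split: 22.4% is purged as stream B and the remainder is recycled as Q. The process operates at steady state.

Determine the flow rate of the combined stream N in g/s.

345.6 g/s

n-butane enters only via L and leaves only via the purge: 176.6×0.239 = 0.224×(n-butane in P), and the separator passes all n-butane, so n-butane in N = n-butane in P = 188.43 g/s.
butadiene in N: m_A = 176.6×0.761 + (1−0.224)·(1−0.813)·m_A, so m_A = 134.39/0.8549 = 157.2 g/s.
N = 157.2 + 188.43 = 345.63 g/s.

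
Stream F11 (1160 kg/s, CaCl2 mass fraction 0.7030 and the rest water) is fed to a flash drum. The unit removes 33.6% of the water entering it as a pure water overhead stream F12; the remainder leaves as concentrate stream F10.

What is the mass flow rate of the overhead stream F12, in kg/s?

water entering = 1160×0.297 = 344.52 kg/s; overhead removed = 0.336×344.52 = 115.76 kg/s.

115.8 kg/s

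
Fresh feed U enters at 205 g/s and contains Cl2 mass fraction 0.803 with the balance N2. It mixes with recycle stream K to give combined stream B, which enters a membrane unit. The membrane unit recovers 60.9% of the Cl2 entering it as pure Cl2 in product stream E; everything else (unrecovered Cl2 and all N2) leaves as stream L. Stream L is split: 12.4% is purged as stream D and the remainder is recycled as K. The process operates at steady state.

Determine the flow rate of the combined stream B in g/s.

576.1 g/s

N2 enters only via U and leaves only via the purge: 205×0.197 = 0.124×(N2 in L), and the membrane unit passes all N2, so N2 in B = N2 in L = 325.69 g/s.
Cl2 in B: m_A = 205×0.803 + (1−0.124)·(1−0.609)·m_A, so m_A = 164.62/0.6575 = 250.37 g/s.
B = 250.37 + 325.69 = 576.06 g/s.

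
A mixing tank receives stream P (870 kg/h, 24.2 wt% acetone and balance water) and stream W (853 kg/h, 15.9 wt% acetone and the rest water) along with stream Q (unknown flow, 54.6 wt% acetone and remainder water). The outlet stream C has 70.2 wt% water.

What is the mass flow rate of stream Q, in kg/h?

Let Q be the unknown flow. Total out = 1723 + Q.
water balance: 1376.8 + 0.454·Q = 0.702·(1723 + Q)
(0.454 − 0.702)·Q = 0.702×1723 − 1376.8 = -167.29
Q = -167.29 / -0.248 = 674.54 kg/h

674.5 kg/h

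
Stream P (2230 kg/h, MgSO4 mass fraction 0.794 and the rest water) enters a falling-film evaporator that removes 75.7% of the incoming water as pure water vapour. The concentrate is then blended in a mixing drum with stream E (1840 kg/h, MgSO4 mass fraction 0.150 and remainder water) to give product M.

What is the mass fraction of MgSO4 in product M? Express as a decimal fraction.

0.550

Vapour removed = 0.757×0.206×2230 = 347.75 kg/h; concentrate = 1882.2 kg/h.
MgSO4 reaching the mixer = 1770.6 (from concentrate) + 1840×0.150 = 2046.6 kg/h.
Product flow = 1882.2 + 1840 = 3722.2 kg/h; MgSO4 fraction = 0.550.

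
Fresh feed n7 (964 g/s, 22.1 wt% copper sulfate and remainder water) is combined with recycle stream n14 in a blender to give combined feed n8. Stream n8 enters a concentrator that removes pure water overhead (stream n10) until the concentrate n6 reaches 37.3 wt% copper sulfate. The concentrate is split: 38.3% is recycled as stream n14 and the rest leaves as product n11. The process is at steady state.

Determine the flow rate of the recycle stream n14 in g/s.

Overall copper sulfate balance (none leaves overhead): copper sulfate in fresh feed = copper sulfate in product, i.e. 964×0.221 = (1−0.383)·n6·0.373.
n6 = 213.04/(0.373×0.617) = 925.71 g/s.
Recycle n14 = 0.383×925.71 = 354.55 g/s.

354.5 g/s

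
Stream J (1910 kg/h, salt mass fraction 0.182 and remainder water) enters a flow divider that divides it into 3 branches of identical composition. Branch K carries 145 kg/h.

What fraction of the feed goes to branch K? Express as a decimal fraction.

Fraction to K = 145/1910 = 0.0759.

0.076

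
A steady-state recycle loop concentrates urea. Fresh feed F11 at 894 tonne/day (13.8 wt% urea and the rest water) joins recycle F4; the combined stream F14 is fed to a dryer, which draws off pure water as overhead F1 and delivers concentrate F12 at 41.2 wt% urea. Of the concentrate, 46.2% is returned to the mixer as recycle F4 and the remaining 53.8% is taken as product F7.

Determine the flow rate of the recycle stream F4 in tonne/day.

257.1 tonne/day

Overall urea balance (none leaves overhead): urea in fresh feed = urea in product, i.e. 894×0.138 = (1−0.462)·F12·0.412.
F12 = 123.37/(0.412×0.538) = 556.59 tonne/day.
Recycle F4 = 0.462×556.59 = 257.15 tonne/day.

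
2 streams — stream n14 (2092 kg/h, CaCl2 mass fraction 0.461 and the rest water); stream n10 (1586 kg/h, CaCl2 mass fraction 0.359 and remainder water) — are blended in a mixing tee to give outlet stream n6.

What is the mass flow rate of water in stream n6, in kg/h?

2144 kg/h

water out = water in = 2092×0.539 + 1586×0.641 = 2144.2 kg/h.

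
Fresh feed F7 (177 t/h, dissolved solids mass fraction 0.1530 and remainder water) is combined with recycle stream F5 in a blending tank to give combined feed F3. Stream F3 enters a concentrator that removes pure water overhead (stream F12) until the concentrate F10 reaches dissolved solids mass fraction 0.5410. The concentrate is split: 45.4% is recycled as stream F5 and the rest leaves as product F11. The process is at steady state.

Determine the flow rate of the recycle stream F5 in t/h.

41.62 t/h

Overall dissolved solids balance (none leaves overhead): dissolved solids in fresh feed = dissolved solids in product, i.e. 177×0.153 = (1−0.454)·F10·0.541.
F10 = 27.081/(0.541×0.546) = 91.68 t/h.
Recycle F5 = 0.454×91.68 = 41.623 t/h.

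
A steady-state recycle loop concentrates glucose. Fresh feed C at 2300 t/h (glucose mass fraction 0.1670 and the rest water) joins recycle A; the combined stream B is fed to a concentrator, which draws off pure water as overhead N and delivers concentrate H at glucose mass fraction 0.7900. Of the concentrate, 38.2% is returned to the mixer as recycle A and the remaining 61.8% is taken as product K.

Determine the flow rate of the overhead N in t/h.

1814 t/h

Overall glucose balance (none leaves overhead): glucose in fresh feed = glucose in product, i.e. 2300×0.167 = (1−0.382)·H·0.790.
H = 384.1/(0.790×0.618) = 786.74 t/h.
Recycle A = 0.382×786.74 = 300.53 t/h.
Combined feed B = 2300 + 300.53 = 2600.5 t/h.
Overhead N = B − H = 2600.5 − 786.74 = 1813.8 t/h.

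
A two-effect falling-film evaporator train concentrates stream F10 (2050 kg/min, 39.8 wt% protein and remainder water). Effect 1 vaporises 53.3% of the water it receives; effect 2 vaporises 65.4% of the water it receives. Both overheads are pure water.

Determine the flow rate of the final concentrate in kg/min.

1015 kg/min

water in feed = 2050×0.602 = 1234.1 kg/min.
After stage 1: water left = (1−0.533)×1234.1 = 576.32; stream total = 1392.2 kg/min.
After stage 2: water left = (1−0.654)×576.32 = 199.41; final concentrate = 1015.3 kg/min.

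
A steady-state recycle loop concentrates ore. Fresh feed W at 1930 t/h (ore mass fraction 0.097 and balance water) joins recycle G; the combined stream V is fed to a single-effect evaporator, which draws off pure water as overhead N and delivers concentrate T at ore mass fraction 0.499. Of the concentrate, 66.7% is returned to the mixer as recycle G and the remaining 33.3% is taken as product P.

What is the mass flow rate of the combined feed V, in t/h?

2681 t/h

Overall ore balance (none leaves overhead): ore in fresh feed = ore in product, i.e. 1930×0.097 = (1−0.667)·T·0.499.
T = 187.21/(0.499×0.333) = 1126.6 t/h.
Recycle G = 0.667×1126.6 = 751.47 t/h.
Combined feed V = 1930 + 751.47 = 2681.5 t/h.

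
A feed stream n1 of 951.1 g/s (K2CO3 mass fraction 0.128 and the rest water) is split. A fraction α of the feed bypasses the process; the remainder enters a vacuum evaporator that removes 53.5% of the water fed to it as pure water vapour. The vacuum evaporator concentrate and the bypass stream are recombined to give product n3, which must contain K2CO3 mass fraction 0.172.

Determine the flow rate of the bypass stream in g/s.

429.6 g/s

All 951.1×0.128 = 121.74 g/s of K2CO3 reaches n3, so n3 = 121.74/0.172 = 707.8 g/s and vapour = 243.3 g/s.
The evaporator receives (1−α)·951.1 of feed at 0.872 water and removes 0.535 of that water:
0.535×0.872×(1−α)×951.1 = 243.3
(1−α) = 243.3/443.71 = 0.5483;  α = 0.4517.
Bypass flow = 0.4517×951.1 = 429.57 g/s.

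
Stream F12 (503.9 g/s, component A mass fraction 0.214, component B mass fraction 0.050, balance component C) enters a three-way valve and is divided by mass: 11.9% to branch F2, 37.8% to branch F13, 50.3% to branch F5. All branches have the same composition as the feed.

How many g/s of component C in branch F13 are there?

Branch F13 total = 0.378×503.9 = 190.47 g/s.
component C in F13 = 0.736×190.47 = 140.19 g/s.

140.2 g/s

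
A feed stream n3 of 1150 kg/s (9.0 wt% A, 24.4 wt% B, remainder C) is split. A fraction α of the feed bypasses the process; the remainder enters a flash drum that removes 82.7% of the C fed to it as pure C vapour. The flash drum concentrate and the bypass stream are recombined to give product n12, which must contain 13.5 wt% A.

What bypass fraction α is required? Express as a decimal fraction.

All 1150×0.090 = 103.5 kg/s of A reaches n12, so n12 = 103.5/0.135 = 766.67 kg/s and vapour = 383.33 kg/s.
The evaporator receives (1−α)·1150 of feed at 0.666 C and removes 0.827 of that C:
0.827×0.666×(1−α)×1150 = 383.33
(1−α) = 383.33/633.4 = 0.6052;  α = 0.3948.

0.395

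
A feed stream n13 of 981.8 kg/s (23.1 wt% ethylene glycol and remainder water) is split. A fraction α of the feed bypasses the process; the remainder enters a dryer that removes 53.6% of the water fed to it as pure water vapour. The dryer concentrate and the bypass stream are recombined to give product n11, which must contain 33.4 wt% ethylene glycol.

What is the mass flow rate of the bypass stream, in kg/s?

247.2 kg/s

All 981.8×0.231 = 226.8 kg/s of ethylene glycol reaches n11, so n11 = 226.8/0.334 = 679.03 kg/s and vapour = 302.77 kg/s.
The evaporator receives (1−α)·981.8 of feed at 0.769 water and removes 0.536 of that water:
0.536×0.769×(1−α)×981.8 = 302.77
(1−α) = 302.77/404.68 = 0.7482;  α = 0.2518.
Bypass flow = 0.2518×981.8 = 247.25 kg/s.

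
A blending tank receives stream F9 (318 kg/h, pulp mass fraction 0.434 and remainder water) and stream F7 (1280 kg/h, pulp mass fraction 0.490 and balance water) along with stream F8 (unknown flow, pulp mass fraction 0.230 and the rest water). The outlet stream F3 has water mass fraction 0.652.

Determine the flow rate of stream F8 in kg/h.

Let F8 be the unknown flow. Total out = 1598 + F8.
water balance: 832.79 + 0.770·F8 = 0.652·(1598 + F8)
(0.770 − 0.652)·F8 = 0.652×1598 − 832.79 = 209.11
F8 = 209.11 / 0.118 = 1772.1 kg/h

1772 kg/h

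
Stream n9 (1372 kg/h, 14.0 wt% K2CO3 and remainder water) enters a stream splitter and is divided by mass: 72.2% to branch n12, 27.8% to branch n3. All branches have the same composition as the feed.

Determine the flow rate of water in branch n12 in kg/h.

851.9 kg/h

Branch n12 total = 0.722×1372 = 990.58 kg/h.
water in n12 = 0.860×990.58 = 851.9 kg/h.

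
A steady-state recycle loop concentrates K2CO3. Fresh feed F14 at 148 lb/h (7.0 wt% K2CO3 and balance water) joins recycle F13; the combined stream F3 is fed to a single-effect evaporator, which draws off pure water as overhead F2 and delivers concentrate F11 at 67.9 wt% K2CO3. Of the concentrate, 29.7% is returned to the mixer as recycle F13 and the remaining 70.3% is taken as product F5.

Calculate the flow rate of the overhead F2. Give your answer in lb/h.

Overall K2CO3 balance (none leaves overhead): K2CO3 in fresh feed = K2CO3 in product, i.e. 148×0.070 = (1−0.297)·F11·0.679.
F11 = 10.36/(0.679×0.703) = 21.704 lb/h.
Recycle F13 = 0.297×21.704 = 6.446 lb/h.
Combined feed F3 = 148 + 6.446 = 154.45 lb/h.
Overhead F2 = F3 − F11 = 154.45 − 21.704 = 132.74 lb/h.

132.7 lb/h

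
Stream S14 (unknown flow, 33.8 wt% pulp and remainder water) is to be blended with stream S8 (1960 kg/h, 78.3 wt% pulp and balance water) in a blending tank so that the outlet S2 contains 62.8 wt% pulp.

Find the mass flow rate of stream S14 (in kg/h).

Let S14 be the unknown flow. Total out = 1960 + S14.
pulp balance: 1534.7 + 0.338·S14 = 0.628·(1960 + S14)
(0.338 − 0.628)·S14 = 0.628×1960 − 1534.7 = -303.8
S14 = -303.8 / -0.290 = 1047.6 kg/h

1048 kg/h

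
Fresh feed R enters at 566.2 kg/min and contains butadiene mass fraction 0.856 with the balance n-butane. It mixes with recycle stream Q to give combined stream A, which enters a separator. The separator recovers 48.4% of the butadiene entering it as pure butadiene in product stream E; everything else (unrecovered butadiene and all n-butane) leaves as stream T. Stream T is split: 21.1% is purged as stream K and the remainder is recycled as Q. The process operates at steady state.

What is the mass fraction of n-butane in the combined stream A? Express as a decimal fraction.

n-butane enters only via R and leaves only via the purge: 566.2×0.144 = 0.211×(n-butane in T), and the separator passes all n-butane, so n-butane in A = n-butane in T = 386.41 kg/min.
butadiene in A: m_A = 566.2×0.856 + (1−0.211)·(1−0.484)·m_A, so m_A = 484.67/0.5929 = 817.48 kg/min.
A = 817.48 + 386.41 = 1203.9 kg/min.
n-butane fraction in A = 386.41/1203.9 = 0.321.

0.321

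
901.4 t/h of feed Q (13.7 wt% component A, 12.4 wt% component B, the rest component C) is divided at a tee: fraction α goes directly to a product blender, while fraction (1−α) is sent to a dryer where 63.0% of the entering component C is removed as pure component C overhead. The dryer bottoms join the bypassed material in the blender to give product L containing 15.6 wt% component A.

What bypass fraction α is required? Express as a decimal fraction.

All 901.4×0.137 = 123.49 t/h of component A reaches L, so L = 123.49/0.156 = 791.61 t/h and vapour = 109.79 t/h.
The evaporator receives (1−α)·901.4 of feed at 0.739 component C and removes 0.630 of that component C:
0.630×0.739×(1−α)×901.4 = 109.79
(1−α) = 109.79/419.66 = 0.2616;  α = 0.7384.

0.738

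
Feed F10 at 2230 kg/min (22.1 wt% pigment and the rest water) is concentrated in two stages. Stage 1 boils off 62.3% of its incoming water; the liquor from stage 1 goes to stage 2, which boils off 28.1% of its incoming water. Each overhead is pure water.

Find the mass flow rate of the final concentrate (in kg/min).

water in feed = 2230×0.779 = 1737.2 kg/min.
After stage 1: water left = (1−0.623)×1737.2 = 654.91; stream total = 1147.7 kg/min.
After stage 2: water left = (1−0.281)×654.91 = 470.88; final concentrate = 963.71 kg/min.

963.7 kg/min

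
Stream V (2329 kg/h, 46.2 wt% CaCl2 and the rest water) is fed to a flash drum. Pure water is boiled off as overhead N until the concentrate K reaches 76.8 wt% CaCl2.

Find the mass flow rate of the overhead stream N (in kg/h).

928 kg/h

CaCl2 is conserved: 2329×0.462 = 1076 kg/h all reports to the concentrate.
Concentrate = 1076/(target fraction) = 1401 kg/h.
Overhead = 2329 − 1401 = 927.96 kg/h.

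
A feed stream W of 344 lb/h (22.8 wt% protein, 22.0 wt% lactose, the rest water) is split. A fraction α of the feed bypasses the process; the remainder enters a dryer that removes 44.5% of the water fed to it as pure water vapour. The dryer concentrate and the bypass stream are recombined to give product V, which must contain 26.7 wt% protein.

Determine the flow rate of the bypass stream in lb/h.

139.4 lb/h

All 344×0.228 = 78.432 lb/h of protein reaches V, so V = 78.432/0.267 = 293.75 lb/h and vapour = 50.247 lb/h.
The evaporator receives (1−α)·344 of feed at 0.552 water and removes 0.445 of that water:
0.445×0.552×(1−α)×344 = 50.247
(1−α) = 50.247/84.5 = 0.5946;  α = 0.4054.
Bypass flow = 0.4054×344 = 139.44 lb/h.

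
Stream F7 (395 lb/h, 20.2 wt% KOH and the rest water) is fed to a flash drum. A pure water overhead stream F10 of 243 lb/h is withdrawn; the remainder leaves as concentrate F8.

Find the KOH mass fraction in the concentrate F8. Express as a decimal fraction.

0.5249

KOH is not removed: 395×0.202 = 79.79 lb/h of KOH enters F8.
Concentrate = 395 − 243 = 152 lb/h.
Mass fraction = 79.79/152 = 0.5249.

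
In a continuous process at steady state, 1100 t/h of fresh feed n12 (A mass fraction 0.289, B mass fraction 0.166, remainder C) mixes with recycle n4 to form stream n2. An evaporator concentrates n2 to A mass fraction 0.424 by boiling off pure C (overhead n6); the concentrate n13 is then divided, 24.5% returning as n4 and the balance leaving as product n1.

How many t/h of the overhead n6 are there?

350.2 t/h

Overall A balance (none leaves overhead): A in fresh feed = A in product, i.e. 1100×0.289 = (1−0.245)·n13·0.424.
n13 = 317.9/(0.424×0.755) = 993.07 t/h.
Recycle n4 = 0.245×993.07 = 243.3 t/h.
Combined feed n2 = 1100 + 243.3 = 1343.3 t/h.
Overhead n6 = n2 − n13 = 1343.3 − 993.07 = 350.24 t/h.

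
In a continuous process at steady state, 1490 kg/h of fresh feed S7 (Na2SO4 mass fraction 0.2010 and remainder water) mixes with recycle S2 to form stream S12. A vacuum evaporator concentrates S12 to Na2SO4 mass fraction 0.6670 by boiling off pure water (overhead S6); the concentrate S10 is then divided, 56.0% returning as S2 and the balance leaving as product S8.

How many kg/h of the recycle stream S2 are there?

Overall Na2SO4 balance (none leaves overhead): Na2SO4 in fresh feed = Na2SO4 in product, i.e. 1490×0.201 = (1−0.560)·S10·0.667.
S10 = 299.49/(0.667×0.440) = 1020.5 kg/h.
Recycle S2 = 0.560×1020.5 = 571.47 kg/h.

571.5 kg/h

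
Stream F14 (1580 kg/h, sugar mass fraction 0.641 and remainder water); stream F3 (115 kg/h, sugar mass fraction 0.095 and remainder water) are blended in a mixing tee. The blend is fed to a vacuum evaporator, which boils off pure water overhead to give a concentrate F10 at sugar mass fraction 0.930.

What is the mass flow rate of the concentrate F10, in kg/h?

1101 kg/h

sugar entering = 1580×0.641 + 115×0.095 = 1023.7 kg/h.
All sugar reports to F10, so F10 = 1023.7/0.930 = 1100.8 kg/h.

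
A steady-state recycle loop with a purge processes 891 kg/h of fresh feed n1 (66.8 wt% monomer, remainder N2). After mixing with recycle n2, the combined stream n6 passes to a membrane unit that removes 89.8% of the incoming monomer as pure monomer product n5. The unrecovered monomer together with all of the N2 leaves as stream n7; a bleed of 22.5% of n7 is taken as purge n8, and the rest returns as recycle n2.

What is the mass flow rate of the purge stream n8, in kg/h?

N2 enters only via n1 and leaves only via the purge: 891×0.332 = 0.225×(N2 in n7), and the membrane unit passes all N2, so N2 in n6 = N2 in n7 = 1314.7 kg/h.
monomer in n6: m_A = 891×0.668 + (1−0.225)·(1−0.898)·m_A, so m_A = 595.19/0.9210 = 646.28 kg/h.
n7 = (1−0.898)×646.28 + 1314.7 = 1380.6 kg/h.
Purge n8 = 0.225×1380.6 = 310.64 kg/h.

310.6 kg/h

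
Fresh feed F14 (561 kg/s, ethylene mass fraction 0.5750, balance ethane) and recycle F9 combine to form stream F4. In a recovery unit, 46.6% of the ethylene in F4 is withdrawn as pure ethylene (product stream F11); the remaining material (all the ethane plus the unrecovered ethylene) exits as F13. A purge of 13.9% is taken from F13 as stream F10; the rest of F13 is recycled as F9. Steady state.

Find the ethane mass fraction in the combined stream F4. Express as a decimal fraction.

ethane enters only via F14 and leaves only via the purge: 561×0.425 = 0.139×(ethane in F13), and the recovery unit passes all ethane, so ethane in F4 = ethane in F13 = 1715.3 kg/s.
ethylene in F4: m_A = 561×0.575 + (1−0.139)·(1−0.466)·m_A, so m_A = 322.57/0.5402 = 597.11 kg/s.
F4 = 597.11 + 1715.3 = 2312.4 kg/s.
ethane fraction in F4 = 1715.3/2312.4 = 0.7418.

0.7418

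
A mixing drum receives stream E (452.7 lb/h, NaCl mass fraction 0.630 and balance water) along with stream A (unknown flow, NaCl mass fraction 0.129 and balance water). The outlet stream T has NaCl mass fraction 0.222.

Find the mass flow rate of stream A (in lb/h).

Let A be the unknown flow. Total out = 452.7 + A.
NaCl balance: 285.2 + 0.129·A = 0.222·(452.7 + A)
(0.129 − 0.222)·A = 0.222×452.7 − 285.2 = -184.7
A = -184.7 / -0.093 = 1986 lb/h

1986 lb/h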